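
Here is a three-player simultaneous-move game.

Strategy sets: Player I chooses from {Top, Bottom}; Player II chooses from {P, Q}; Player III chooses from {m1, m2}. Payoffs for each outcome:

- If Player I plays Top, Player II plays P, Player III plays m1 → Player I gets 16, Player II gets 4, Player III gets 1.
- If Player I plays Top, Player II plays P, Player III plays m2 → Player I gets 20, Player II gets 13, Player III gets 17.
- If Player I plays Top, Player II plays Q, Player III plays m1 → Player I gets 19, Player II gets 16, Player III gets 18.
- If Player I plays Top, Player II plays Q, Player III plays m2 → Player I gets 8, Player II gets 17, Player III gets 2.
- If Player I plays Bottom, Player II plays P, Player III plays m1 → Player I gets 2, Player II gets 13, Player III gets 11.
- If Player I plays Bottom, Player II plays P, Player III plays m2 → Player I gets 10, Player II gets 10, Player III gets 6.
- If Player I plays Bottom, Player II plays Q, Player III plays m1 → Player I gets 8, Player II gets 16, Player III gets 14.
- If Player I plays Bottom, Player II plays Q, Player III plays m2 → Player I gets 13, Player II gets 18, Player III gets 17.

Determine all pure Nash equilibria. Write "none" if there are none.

Player I against (P, m1): payoffs 16, 2 → best response Top.
Player I against (P, m2): payoffs 20, 10 → best response Top.
Player I against (Q, m1): payoffs 19, 8 → best response Top.
Player I against (Q, m2): payoffs 8, 13 → best response Bottom.
Player II against (Top, m1): payoffs 4, 16 → best response Q.
Player II against (Top, m2): payoffs 13, 17 → best response Q.
Player II against (Bottom, m1): payoffs 13, 16 → best response Q.
Player II against (Bottom, m2): payoffs 10, 18 → best response Q.
Player III against (Top, P): payoffs 1, 17 → best response m2.
Player III against (Top, Q): payoffs 18, 2 → best response m1.
Player III against (Bottom, P): payoffs 11, 6 → best response m1.
Player III against (Bottom, Q): payoffs 14, 17 → best response m2.
Mutual best responses: (Top, Q, m1); (Bottom, Q, m2).

The pure Nash equilibria are (Top, Q, m1) and (Bottom, Q, m2).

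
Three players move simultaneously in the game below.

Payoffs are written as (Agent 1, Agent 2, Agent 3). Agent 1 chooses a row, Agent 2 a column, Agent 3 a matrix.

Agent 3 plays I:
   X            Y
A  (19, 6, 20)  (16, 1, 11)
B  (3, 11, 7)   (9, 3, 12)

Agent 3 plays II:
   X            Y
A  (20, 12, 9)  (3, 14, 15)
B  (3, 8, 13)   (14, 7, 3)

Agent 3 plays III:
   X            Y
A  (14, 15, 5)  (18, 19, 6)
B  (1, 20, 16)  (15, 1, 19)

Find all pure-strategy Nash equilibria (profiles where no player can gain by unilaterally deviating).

Agent 1 against (X, I): payoffs 19, 3 → best response A.
Agent 1 against (X, II): payoffs 20, 3 → best response A.
Agent 1 against (X, III): payoffs 14, 1 → best response A.
Agent 1 against (Y, I): payoffs 16, 9 → best response A.
Agent 1 against (Y, II): payoffs 3, 14 → best response B.
Agent 1 against (Y, III): payoffs 18, 15 → best response A.
Agent 2 against (A, I): payoffs 6, 1 → best response X.
Agent 2 against (A, II): payoffs 12, 14 → best response Y.
Agent 2 against (A, III): payoffs 15, 19 → best response Y.
Agent 2 against (B, I): payoffs 11, 3 → best response X.
Agent 2 against (B, II): payoffs 8, 7 → best response X.
Agent 2 against (B, III): payoffs 20, 1 → best response X.
Agent 3 against (A, X): payoffs 20, 9, 5 → best response I.
Agent 3 against (A, Y): payoffs 11, 15, 6 → best response II.
Agent 3 against (B, X): payoffs 7, 13, 16 → best response III.
Agent 3 against (B, Y): payoffs 12, 3, 19 → best response III.
Mutual best responses: (A, X, I).

(A, X, I)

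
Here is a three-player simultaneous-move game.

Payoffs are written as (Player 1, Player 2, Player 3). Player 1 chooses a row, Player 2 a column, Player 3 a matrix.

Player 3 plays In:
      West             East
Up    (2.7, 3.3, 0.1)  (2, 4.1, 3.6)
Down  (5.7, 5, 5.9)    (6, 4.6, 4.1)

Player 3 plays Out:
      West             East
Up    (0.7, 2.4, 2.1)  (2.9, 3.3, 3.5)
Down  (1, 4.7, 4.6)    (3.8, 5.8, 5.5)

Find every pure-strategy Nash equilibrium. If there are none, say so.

The pure Nash equilibria are (Down, West, In), (Down, East, Out).

For each player, find the best response to each opponent profile; mutual best responses are the pure NE.
Player 1 against (West, In): payoffs 2.7, 5.7 → best response Down.
Player 1 against (West, Out): payoffs 0.7, 1 → best response Down.
Player 1 against (East, In): payoffs 2, 6 → best response Down.
Player 1 against (East, Out): payoffs 2.9, 3.8 → best response Down.
Player 2 against (Up, In): payoffs 3.3, 4.1 → best response East.
Player 2 against (Up, Out): payoffs 2.4, 3.3 → best response East.
Player 2 against (Down, In): payoffs 5, 4.6 → best response West.
Player 2 against (Down, Out): payoffs 4.7, 5.8 → best response East.
Player 3 against (Up, West): payoffs 0.1, 2.1 → best response Out.
Player 3 against (Up, East): payoffs 3.6, 3.5 → best response In.
Player 3 against (Down, West): payoffs 5.9, 4.6 → best response In.
Player 3 against (Down, East): payoffs 4.1, 5.5 → best response Out.
Mutual best responses: (Down, West, In); (Down, East, Out).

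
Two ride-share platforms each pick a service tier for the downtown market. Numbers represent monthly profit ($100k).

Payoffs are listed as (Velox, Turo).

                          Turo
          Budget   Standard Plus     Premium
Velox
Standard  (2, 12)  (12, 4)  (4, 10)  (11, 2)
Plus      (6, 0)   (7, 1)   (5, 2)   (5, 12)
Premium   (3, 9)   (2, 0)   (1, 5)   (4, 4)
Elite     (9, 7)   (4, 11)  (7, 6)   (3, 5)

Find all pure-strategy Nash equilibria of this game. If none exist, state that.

none

Check each profile: it is a Nash equilibrium iff no player can strictly gain by switching unilaterally.
(Standard, Budget): Velox can switch to Plus (2 → 6). Not NE.
(Standard, Standard): Turo can switch to Budget (4 → 12). Not NE.
(Standard, Plus): Velox can switch to Plus (4 → 5). Not NE.
(Standard, Premium): Turo can switch to Budget (2 → 12). Not NE.
(Plus, Budget): Velox can switch to Elite (6 → 9). Not NE.
(Plus, Standard): Velox can switch to Standard (7 → 12). Not NE.
(Plus, Plus): Velox can switch to Elite (5 → 7). Not NE.
(Plus, Premium): Velox can switch to Standard (5 → 11). Not NE.
(Premium, Budget): Velox can switch to Plus (3 → 6). Not NE.
(Premium, Standard): Velox can switch to Standard (2 → 12). Not NE.
(The remaining 6 profiles each have a profitable deviation by the same check.)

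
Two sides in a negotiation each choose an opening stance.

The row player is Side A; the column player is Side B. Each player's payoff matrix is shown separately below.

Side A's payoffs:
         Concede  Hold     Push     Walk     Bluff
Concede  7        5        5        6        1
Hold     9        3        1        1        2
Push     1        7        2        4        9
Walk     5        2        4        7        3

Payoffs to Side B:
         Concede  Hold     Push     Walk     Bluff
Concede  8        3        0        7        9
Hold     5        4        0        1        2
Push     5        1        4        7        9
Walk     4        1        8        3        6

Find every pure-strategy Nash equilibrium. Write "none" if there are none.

For each player, find the best response to each opponent profile; mutual best responses are the pure NE.
Side A against Concede: payoffs 7, 9, 1, 5 → best response Hold.
Side A against Hold: payoffs 5, 3, 7, 2 → best response Push.
Side A against Push: payoffs 5, 1, 2, 4 → best response Concede.
Side A against Walk: payoffs 6, 1, 4, 7 → best response Walk.
Side A against Bluff: payoffs 1, 2, 9, 3 → best response Push.
Side B against Concede: payoffs 8, 3, 0, 7, 9 → best response Bluff.
Side B against Hold: payoffs 5, 4, 0, 1, 2 → best response Concede.
Side B against Push: payoffs 5, 1, 4, 7, 9 → best response Bluff.
Side B against Walk: payoffs 4, 1, 8, 3, 6 → best response Push.
Mutual best responses: (Hold, Concede); (Push, Bluff).

(Hold, Concede); (Push, Bluff)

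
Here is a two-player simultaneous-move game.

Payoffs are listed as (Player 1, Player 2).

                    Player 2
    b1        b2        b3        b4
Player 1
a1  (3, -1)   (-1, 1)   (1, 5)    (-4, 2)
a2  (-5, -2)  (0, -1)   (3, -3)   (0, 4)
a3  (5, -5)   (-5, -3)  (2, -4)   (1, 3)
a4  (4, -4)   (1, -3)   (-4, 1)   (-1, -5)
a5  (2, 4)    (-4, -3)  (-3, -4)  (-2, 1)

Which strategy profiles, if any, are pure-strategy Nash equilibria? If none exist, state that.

For each player, find the best response to each opponent profile; mutual best responses are the pure NE.
Player 1 against b1: payoffs 3, -5, 5, 4, 2 → best response a3.
Player 1 against b2: payoffs -1, 0, -5, 1, -4 → best response a4.
Player 1 against b3: payoffs 1, 3, 2, -4, -3 → best response a2.
Player 1 against b4: payoffs -4, 0, 1, -1, -2 → best response a3.
Player 2 against a1: payoffs -1, 1, 5, 2 → best response b3.
Player 2 against a2: payoffs -2, -1, -3, 4 → best response b4.
Player 2 against a3: payoffs -5, -3, -4, 3 → best response b4.
Player 2 against a4: payoffs -4, -3, 1, -5 → best response b3.
Player 2 against a5: payoffs 4, -3, -4, 1 → best response b1.
Mutual best responses: (a3, b4).

Pure NE: (a3, b4)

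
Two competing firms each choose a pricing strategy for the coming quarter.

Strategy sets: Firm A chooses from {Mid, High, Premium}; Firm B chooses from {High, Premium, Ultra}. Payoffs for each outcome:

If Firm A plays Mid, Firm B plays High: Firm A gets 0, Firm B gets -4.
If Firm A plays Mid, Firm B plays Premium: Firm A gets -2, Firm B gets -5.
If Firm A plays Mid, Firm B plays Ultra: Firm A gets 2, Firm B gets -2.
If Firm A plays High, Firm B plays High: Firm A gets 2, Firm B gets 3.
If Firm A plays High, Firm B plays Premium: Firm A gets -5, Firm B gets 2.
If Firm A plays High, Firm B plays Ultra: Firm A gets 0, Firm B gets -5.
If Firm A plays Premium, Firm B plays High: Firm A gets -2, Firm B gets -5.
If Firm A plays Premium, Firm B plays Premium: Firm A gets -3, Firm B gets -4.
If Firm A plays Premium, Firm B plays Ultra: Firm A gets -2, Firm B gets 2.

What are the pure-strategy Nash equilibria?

Firm A against High: payoffs 0, 2, -2 → best response High.
Firm A against Premium: payoffs -2, -5, -3 → best response Mid.
Firm A against Ultra: payoffs 2, 0, -2 → best response Mid.
Firm B against Mid: payoffs -4, -5, -2 → best response Ultra.
Firm B against High: payoffs 3, 2, -5 → best response High.
Firm B against Premium: payoffs -5, -4, 2 → best response Ultra.
Mutual best responses: (Mid, Ultra); (High, High).

The pure Nash equilibria are (Mid, Ultra); (High, High).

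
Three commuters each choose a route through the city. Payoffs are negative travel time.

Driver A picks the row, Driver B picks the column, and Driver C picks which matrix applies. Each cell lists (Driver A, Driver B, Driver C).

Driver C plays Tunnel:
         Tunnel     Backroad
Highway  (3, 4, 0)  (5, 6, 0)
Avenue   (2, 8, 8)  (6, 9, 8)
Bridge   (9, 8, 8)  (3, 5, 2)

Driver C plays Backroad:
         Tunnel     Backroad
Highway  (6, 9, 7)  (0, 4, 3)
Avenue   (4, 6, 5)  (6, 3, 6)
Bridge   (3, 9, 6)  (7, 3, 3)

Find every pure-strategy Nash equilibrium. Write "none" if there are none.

The pure Nash equilibria are (Highway, Tunnel, Backroad); (Avenue, Backroad, Tunnel); (Bridge, Tunnel, Tunnel).

For each strategy profile, look for a profitable unilateral deviation.
(Highway, Tunnel, Tunnel): Driver A can switch to Bridge (3 → 9). Not NE.
(Highway, Tunnel, Backroad): Driver A gets 6, best alternative 4; Driver B gets 9, best alternative 4; Driver C gets 7, best alternative 0. No profitable deviation — NE.
(Highway, Backroad, Tunnel): Driver A can switch to Avenue (5 → 6). Not NE.
(Highway, Backroad, Backroad): Driver A can switch to Avenue (0 → 6). Not NE.
(Avenue, Tunnel, Tunnel): Driver A can switch to Highway (2 → 3). Not NE.
(Avenue, Tunnel, Backroad): Driver A can switch to Highway (4 → 6). Not NE.
(Avenue, Backroad, Tunnel): Driver A gets 6, best alternative 5; Driver B gets 9, best alternative 8; Driver C gets 8, best alternative 6. No profitable deviation — NE.
(Avenue, Backroad, Backroad): Driver A can switch to Bridge (6 → 7). Not NE.
(Bridge, Tunnel, Tunnel): Driver A gets 9, best alternative 3; Driver B gets 8, best alternative 5; Driver C gets 8, best alternative 6. No profitable deviation — NE.
(Bridge, Tunnel, Backroad): Driver A can switch to Highway (3 → 6). Not NE.
(Bridge, Backroad, Tunnel): Driver A can switch to Highway (3 → 5). Not NE.
(Bridge, Backroad, Backroad): Driver B can switch to Tunnel (3 → 9). Not NE.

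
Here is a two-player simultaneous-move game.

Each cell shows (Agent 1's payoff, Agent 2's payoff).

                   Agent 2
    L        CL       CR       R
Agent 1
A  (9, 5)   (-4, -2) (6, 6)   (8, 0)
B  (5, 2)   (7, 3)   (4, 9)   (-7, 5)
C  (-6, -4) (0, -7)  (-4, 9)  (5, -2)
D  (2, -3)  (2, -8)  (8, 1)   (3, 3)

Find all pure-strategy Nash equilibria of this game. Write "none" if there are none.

This game has no pure Nash equilibrium.

Check each profile: it is a Nash equilibrium iff no player can strictly gain by switching unilaterally.
(A, L): Agent 2 can switch to CR (5 → 6). Not NE.
(A, CL): Agent 1 can switch to B (-4 → 7). Not NE.
(A, CR): Agent 1 can switch to D (6 → 8). Not NE.
(A, R): Agent 2 can switch to L (0 → 5). Not NE.
(B, L): Agent 1 can switch to A (5 → 9). Not NE.
(B, CL): Agent 2 can switch to CR (3 → 9). Not NE.
(The remaining 10 profiles each have a profitable deviation by the same check.)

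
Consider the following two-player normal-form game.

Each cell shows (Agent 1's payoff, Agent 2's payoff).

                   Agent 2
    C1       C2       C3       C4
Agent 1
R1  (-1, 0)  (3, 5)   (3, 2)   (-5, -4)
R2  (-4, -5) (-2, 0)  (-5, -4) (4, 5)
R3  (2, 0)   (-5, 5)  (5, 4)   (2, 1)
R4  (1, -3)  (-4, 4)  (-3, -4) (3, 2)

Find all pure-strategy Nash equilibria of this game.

Pure-strategy Nash equilibria: (R1, C2); (R2, C4)

(R1, C1): Agent 1 can switch to R3 (-1 → 2). Not NE.
(R1, C2): Agent 1 gets 3, best alternative -2; Agent 2 gets 5, best alternative 2. No profitable deviation — NE.
(R1, C3): Agent 1 can switch to R3 (3 → 5). Not NE.
(R1, C4): Agent 1 can switch to R2 (-5 → 4). Not NE.
(R2, C1): Agent 1 can switch to R1 (-4 → -1). Not NE.
(R2, C2): Agent 1 can switch to R1 (-2 → 3). Not NE.
(R2, C3): Agent 1 can switch to R1 (-5 → 3). Not NE.
(R2, C4): Agent 1 gets 4, best alternative 3; Agent 2 gets 5, best alternative 0. No profitable deviation — NE.
(R3, C1): Agent 2 can switch to C2 (0 → 5). Not NE.
(R3, C2): Agent 1 can switch to R1 (-5 → 3). Not NE.
(R3, C3): Agent 2 can switch to C2 (4 → 5). Not NE.
(R3, C4): Agent 1 can switch to R2 (2 → 4). Not NE.
(The remaining 4 profiles each have a profitable deviation by the same check.)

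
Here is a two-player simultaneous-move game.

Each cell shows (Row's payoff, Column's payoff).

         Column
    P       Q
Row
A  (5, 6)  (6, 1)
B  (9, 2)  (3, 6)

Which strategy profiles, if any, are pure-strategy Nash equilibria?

No pure-strategy Nash equilibrium.

Mark each player's best response to every combination of opponents' strategies; a profile where every player is best-responding is a pure Nash equilibrium.
Row against P: payoffs 5, 9 → best response B.
Row against Q: payoffs 6, 3 → best response A.
Column against A: payoffs 6, 1 → best response P.
Column against B: payoffs 2, 6 → best response Q.
No profile is a mutual best response for all players.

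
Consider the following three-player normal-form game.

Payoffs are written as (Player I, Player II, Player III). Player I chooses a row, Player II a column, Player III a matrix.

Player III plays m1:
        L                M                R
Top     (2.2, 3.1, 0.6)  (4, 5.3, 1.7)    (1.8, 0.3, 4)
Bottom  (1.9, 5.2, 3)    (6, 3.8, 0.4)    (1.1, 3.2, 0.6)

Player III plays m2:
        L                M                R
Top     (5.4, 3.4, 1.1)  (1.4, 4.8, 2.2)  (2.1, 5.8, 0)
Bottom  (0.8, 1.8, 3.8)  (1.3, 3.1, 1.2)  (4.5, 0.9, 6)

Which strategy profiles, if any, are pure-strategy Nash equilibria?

This game has no pure Nash equilibrium.

Player I against (L, m1): payoffs 2.2, 1.9 → best response Top.
Player I against (L, m2): payoffs 5.4, 0.8 → best response Top.
Player I against (M, m1): payoffs 4, 6 → best response Bottom.
Player I against (M, m2): payoffs 1.4, 1.3 → best response Top.
Player I against (R, m1): payoffs 1.8, 1.1 → best response Top.
Player I against (R, m2): payoffs 2.1, 4.5 → best response Bottom.
Player II against (Top, m1): payoffs 3.1, 5.3, 0.3 → best response M.
Player II against (Top, m2): payoffs 3.4, 4.8, 5.8 → best response R.
Player II against (Bottom, m1): payoffs 5.2, 3.8, 3.2 → best response L.
Player II against (Bottom, m2): payoffs 1.8, 3.1, 0.9 → best response M.
Player III against (Top, L): payoffs 0.6, 1.1 → best response m2.
Player III against (Top, M): payoffs 1.7, 2.2 → best response m2.
Player III against (Top, R): payoffs 4, 0 → best response m1.
Player III against (Bottom, L): payoffs 3, 3.8 → best response m2.
Player III against (Bottom, M): payoffs 0.4, 1.2 → best response m2.
Player III against (Bottom, R): payoffs 0.6, 6 → best response m2.
No profile is a mutual best response for all players.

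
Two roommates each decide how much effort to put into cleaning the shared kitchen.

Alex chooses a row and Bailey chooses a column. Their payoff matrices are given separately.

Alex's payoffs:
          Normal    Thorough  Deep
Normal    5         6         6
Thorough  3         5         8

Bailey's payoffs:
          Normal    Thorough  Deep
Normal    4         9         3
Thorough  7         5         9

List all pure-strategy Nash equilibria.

The pure Nash equilibria are (Normal, Thorough) and (Thorough, Deep).

Check each profile: it is a Nash equilibrium iff no player can strictly gain by switching unilaterally.
(Normal, Normal): Bailey can switch to Thorough (4 → 9). Not NE.
(Normal, Thorough): Alex gets 6, best alternative 5; Bailey gets 9, best alternative 4. No profitable deviation — NE.
(Normal, Deep): Alex can switch to Thorough (6 → 8). Not NE.
(Thorough, Normal): Alex can switch to Normal (3 → 5). Not NE.
(Thorough, Thorough): Alex can switch to Normal (5 → 6). Not NE.
(Thorough, Deep): Alex gets 8, best alternative 6; Bailey gets 9, best alternative 7. No profitable deviation — NE.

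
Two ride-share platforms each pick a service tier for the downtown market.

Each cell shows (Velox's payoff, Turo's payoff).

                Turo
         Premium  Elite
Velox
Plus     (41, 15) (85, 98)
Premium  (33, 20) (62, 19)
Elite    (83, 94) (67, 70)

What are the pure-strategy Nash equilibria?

(Plus, Elite), (Elite, Premium)

Mark each player's best response to every combination of opponents' strategies; a profile where every player is best-responding is a pure Nash equilibrium.
Velox against Premium: payoffs 41, 33, 83 → best response Elite.
Velox against Elite: payoffs 85, 62, 67 → best response Plus.
Turo against Plus: payoffs 15, 98 → best response Elite.
Turo against Premium: payoffs 20, 19 → best response Premium.
Turo against Elite: payoffs 94, 70 → best response Premium.
Mutual best responses: (Plus, Elite); (Elite, Premium).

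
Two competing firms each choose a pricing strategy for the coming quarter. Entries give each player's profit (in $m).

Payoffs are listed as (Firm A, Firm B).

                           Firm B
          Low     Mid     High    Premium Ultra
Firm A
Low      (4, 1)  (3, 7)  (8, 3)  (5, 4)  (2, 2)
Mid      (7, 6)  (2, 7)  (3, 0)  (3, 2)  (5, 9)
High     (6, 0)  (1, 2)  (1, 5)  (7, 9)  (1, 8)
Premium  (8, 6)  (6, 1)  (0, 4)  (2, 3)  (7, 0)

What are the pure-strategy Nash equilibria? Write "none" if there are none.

For each strategy profile, look for a profitable unilateral deviation.
(Low, Low): Firm A can switch to Mid (4 → 7). Not NE.
(Low, Mid): Firm A can switch to Premium (3 → 6). Not NE.
(Low, High): Firm B can switch to Mid (3 → 7). Not NE.
(Low, Premium): Firm A can switch to High (5 → 7). Not NE.
(Low, Ultra): Firm A can switch to Mid (2 → 5). Not NE.
(Mid, Low): Firm A can switch to Premium (7 → 8). Not NE.
(High, Premium): Firm A gets 7, best alternative 5; Firm B gets 9, best alternative 8. No profitable deviation — NE.
(Premium, Low): Firm A gets 8, best alternative 7; Firm B gets 6, best alternative 4. No profitable deviation — NE.
(The remaining 12 profiles each have a profitable deviation by the same check.)

The pure Nash equilibria are (High, Premium); (Premium, Low).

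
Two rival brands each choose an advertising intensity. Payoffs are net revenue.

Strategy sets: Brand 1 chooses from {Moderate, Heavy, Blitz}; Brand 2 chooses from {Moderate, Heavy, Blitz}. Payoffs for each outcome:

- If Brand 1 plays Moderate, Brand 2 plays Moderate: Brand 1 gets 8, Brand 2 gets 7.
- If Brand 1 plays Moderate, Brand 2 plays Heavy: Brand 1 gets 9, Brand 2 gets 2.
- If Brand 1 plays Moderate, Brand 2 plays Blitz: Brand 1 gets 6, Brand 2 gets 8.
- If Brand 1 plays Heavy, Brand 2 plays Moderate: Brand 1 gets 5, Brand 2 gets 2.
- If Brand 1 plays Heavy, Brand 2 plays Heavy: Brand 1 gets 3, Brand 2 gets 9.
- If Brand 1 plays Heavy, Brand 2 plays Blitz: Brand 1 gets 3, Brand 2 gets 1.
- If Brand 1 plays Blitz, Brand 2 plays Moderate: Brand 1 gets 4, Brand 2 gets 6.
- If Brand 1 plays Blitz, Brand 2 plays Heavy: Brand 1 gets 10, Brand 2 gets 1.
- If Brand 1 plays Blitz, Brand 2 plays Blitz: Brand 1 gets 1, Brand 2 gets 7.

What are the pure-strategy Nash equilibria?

For each player, find the best response to each opponent profile; mutual best responses are the pure NE.
Brand 1 against Moderate: payoffs 8, 5, 4 → best response Moderate.
Brand 1 against Heavy: payoffs 9, 3, 10 → best response Blitz.
Brand 1 against Blitz: payoffs 6, 3, 1 → best response Moderate.
Brand 2 against Moderate: payoffs 7, 2, 8 → best response Blitz.
Brand 2 against Heavy: payoffs 2, 9, 1 → best response Heavy.
Brand 2 against Blitz: payoffs 6, 1, 7 → best response Blitz.
Mutual best responses: (Moderate, Blitz).

(Moderate, Blitz)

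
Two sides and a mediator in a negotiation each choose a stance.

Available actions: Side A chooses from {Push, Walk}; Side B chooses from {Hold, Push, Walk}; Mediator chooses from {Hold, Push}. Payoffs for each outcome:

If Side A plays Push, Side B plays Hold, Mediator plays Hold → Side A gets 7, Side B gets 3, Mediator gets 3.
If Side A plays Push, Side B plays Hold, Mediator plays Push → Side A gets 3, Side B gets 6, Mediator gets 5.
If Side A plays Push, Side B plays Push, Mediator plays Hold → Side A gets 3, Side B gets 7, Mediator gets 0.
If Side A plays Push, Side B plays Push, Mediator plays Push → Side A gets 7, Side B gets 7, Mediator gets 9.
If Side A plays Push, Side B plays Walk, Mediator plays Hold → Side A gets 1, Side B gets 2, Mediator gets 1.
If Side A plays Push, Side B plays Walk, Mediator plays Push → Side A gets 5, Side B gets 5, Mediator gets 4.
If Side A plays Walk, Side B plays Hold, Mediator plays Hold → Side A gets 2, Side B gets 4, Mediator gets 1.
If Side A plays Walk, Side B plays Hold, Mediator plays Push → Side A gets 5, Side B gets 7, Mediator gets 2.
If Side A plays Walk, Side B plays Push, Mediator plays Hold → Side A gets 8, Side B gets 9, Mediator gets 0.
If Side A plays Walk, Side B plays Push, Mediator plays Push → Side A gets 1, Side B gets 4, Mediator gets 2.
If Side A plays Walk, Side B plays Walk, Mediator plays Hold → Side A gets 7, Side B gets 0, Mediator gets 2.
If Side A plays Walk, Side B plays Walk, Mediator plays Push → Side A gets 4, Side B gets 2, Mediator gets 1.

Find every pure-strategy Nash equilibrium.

(Push, Push, Push) and (Walk, Hold, Push)

Mark each player's best response to every combination of opponents' strategies; a profile where every player is best-responding is a pure Nash equilibrium.
Side A against (Hold, Hold): payoffs 7, 2 → best response Push.
Side A against (Hold, Push): payoffs 3, 5 → best response Walk.
Side A against (Push, Hold): payoffs 3, 8 → best response Walk.
Side A against (Push, Push): payoffs 7, 1 → best response Push.
Side A against (Walk, Hold): payoffs 1, 7 → best response Walk.
Side A against (Walk, Push): payoffs 5, 4 → best response Push.
Side B against (Push, Hold): payoffs 3, 7, 2 → best response Push.
Side B against (Push, Push): payoffs 6, 7, 5 → best response Push.
Side B against (Walk, Hold): payoffs 4, 9, 0 → best response Push.
Side B against (Walk, Push): payoffs 7, 4, 2 → best response Hold.
Mediator against (Push, Hold): payoffs 3, 5 → best response Push.
Mediator against (Push, Push): payoffs 0, 9 → best response Push.
Mediator against (Push, Walk): payoffs 1, 4 → best response Push.
Mediator against (Walk, Hold): payoffs 1, 2 → best response Push.
Mediator against (Walk, Push): payoffs 0, 2 → best response Push.
Mediator against (Walk, Walk): payoffs 2, 1 → best response Hold.
Mutual best responses: (Push, Push, Push); (Walk, Hold, Push).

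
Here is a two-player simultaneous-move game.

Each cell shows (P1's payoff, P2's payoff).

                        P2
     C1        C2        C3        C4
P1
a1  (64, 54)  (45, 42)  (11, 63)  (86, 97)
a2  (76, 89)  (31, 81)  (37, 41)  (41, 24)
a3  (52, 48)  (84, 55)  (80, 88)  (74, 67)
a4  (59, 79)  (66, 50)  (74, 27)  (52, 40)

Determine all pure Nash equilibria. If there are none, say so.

(a1, C4), (a2, C1), (a3, C3)

P1 against C1: payoffs 64, 76, 52, 59 → best response a2.
P1 against C2: payoffs 45, 31, 84, 66 → best response a3.
P1 against C3: payoffs 11, 37, 80, 74 → best response a3.
P1 against C4: payoffs 86, 41, 74, 52 → best response a1.
P2 against a1: payoffs 54, 42, 63, 97 → best response C4.
P2 against a2: payoffs 89, 81, 41, 24 → best response C1.
P2 against a3: payoffs 48, 55, 88, 67 → best response C3.
P2 against a4: payoffs 79, 50, 27, 40 → best response C1.
Mutual best responses: (a1, C4); (a2, C1); (a3, C3).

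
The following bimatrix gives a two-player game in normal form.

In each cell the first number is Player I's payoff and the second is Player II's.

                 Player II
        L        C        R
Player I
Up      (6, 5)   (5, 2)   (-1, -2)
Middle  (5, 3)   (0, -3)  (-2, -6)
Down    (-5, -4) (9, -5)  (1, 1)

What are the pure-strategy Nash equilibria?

Pure-strategy Nash equilibria: (Up, L), (Down, R)

(Up, L): Player I gets 6, best alternative 5; Player II gets 5, best alternative 2. No profitable deviation — NE.
(Up, C): Player I can switch to Down (5 → 9). Not NE.
(Up, R): Player I can switch to Down (-1 → 1). Not NE.
(Middle, L): Player I can switch to Up (5 → 6). Not NE.
(Middle, C): Player I can switch to Up (0 → 5). Not NE.
(Middle, R): Player I can switch to Up (-2 → -1). Not NE.
(Down, L): Player I can switch to Up (-5 → 6). Not NE.
(Down, R): Player I gets 1, best alternative -1; Player II gets 1, best alternative -4. No profitable deviation — NE.
(The remaining 1 profile has a profitable deviation by the same check.)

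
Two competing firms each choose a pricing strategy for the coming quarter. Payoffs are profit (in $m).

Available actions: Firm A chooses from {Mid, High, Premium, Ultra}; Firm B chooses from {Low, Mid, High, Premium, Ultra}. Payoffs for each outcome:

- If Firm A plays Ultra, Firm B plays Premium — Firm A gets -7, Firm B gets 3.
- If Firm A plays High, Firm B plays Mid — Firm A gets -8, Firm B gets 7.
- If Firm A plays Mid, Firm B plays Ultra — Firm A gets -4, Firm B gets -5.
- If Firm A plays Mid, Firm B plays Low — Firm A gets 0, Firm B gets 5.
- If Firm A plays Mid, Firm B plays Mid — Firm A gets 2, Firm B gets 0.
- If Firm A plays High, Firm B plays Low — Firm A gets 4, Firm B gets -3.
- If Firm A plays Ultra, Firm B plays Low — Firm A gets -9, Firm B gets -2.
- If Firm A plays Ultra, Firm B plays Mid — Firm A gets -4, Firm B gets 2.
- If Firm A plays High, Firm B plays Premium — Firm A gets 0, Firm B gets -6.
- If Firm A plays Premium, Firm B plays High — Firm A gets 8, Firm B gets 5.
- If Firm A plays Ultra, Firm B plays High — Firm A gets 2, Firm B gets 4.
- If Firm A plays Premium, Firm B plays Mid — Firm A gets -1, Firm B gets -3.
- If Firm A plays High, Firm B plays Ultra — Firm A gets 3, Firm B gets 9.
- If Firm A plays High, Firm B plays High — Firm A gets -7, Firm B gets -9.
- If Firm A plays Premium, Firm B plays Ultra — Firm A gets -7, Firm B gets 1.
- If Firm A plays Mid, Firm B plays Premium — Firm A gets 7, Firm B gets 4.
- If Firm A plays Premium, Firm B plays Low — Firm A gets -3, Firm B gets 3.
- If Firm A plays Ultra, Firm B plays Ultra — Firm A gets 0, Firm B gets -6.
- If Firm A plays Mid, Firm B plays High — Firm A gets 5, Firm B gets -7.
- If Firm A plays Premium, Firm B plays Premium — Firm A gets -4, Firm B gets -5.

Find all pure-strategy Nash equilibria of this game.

Check each profile: it is a Nash equilibrium iff no player can strictly gain by switching unilaterally.
(Mid, Low): Firm A can switch to High (0 → 4). Not NE.
(Mid, Mid): Firm B can switch to Low (0 → 5). Not NE.
(Mid, High): Firm A can switch to Premium (5 → 8). Not NE.
(Mid, Premium): Firm B can switch to Low (4 → 5). Not NE.
(Mid, Ultra): Firm A can switch to High (-4 → 3). Not NE.
(High, Low): Firm B can switch to Mid (-3 → 7). Not NE.
(High, Mid): Firm A can switch to Mid (-8 → 2). Not NE.
(High, High): Firm A can switch to Mid (-7 → 5). Not NE.
(High, Ultra): Firm A gets 3, best alternative 0; Firm B gets 9, best alternative 7. No profitable deviation — NE.
(Premium, High): Firm A gets 8, best alternative 5; Firm B gets 5, best alternative 3. No profitable deviation — NE.
(The remaining 10 profiles each have a profitable deviation by the same check.)

The pure Nash equilibria are (High, Ultra), (Premium, High).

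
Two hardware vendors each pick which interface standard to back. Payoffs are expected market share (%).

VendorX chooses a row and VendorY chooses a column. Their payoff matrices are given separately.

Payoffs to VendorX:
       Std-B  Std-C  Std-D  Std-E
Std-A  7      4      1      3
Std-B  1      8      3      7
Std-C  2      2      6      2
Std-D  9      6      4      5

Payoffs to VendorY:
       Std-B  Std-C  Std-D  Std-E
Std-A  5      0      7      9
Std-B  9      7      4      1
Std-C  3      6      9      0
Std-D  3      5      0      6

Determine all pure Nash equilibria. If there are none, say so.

(Std-A, Std-B): VendorX can switch to Std-D (7 → 9). Not NE.
(Std-A, Std-C): VendorX can switch to Std-B (4 → 8). Not NE.
(Std-A, Std-D): VendorX can switch to Std-B (1 → 3). Not NE.
(Std-A, Std-E): VendorX can switch to Std-B (3 → 7). Not NE.
(Std-B, Std-B): VendorX can switch to Std-A (1 → 7). Not NE.
(Std-B, Std-C): VendorY can switch to Std-B (7 → 9). Not NE.
(Std-B, Std-D): VendorX can switch to Std-C (3 → 6). Not NE.
(Std-B, Std-E): VendorY can switch to Std-B (1 → 9). Not NE.
(Std-C, Std-B): VendorX can switch to Std-A (2 → 7). Not NE.
(Std-C, Std-C): VendorX can switch to Std-A (2 → 4). Not NE.
(Std-C, Std-D): VendorX gets 6, best alternative 4; VendorY gets 9, best alternative 6. No profitable deviation — NE.
(The remaining 5 profiles each have a profitable deviation by the same check.)

(Std-C, Std-D)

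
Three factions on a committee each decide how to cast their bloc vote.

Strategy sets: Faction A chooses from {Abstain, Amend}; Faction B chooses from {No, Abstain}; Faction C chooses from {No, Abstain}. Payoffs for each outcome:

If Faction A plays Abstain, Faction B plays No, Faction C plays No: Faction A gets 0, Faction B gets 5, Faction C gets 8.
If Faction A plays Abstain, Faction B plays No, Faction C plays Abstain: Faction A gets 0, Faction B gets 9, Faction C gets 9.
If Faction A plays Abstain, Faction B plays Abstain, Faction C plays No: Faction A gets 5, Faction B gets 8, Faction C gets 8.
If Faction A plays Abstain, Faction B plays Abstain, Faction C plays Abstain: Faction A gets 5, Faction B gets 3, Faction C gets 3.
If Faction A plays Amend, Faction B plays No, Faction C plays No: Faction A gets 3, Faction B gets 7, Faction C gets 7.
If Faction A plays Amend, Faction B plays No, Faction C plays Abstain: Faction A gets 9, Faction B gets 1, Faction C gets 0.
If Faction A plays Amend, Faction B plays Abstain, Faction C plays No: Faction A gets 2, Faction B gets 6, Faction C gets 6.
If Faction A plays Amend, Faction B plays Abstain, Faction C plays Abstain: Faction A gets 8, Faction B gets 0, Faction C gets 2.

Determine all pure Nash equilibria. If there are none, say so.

The pure Nash equilibria are (Abstain, Abstain, No) and (Amend, No, No).

Check each profile: it is a Nash equilibrium iff no player can strictly gain by switching unilaterally.
(Abstain, No, No): Faction A can switch to Amend (0 → 3). Not NE.
(Abstain, No, Abstain): Faction A can switch to Amend (0 → 9). Not NE.
(Abstain, Abstain, No): Faction A gets 5, best alternative 2; Faction B gets 8, best alternative 5; Faction C gets 8, best alternative 3. No profitable deviation — NE.
(Abstain, Abstain, Abstain): Faction A can switch to Amend (5 → 8). Not NE.
(Amend, No, No): Faction A gets 3, best alternative 0; Faction B gets 7, best alternative 6; Faction C gets 7, best alternative 0. No profitable deviation — NE.
(Amend, No, Abstain): Faction C can switch to No (0 → 7). Not NE.
(Amend, Abstain, No): Faction A can switch to Abstain (2 → 5). Not NE.
(Amend, Abstain, Abstain): Faction B can switch to No (0 → 1). Not NE.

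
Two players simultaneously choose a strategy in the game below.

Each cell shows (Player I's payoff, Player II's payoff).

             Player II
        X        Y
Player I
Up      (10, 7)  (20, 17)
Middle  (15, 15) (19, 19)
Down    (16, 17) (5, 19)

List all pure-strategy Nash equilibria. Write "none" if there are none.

Player I against X: payoffs 10, 15, 16 → best response Down.
Player I against Y: payoffs 20, 19, 5 → best response Up.
Player II against Up: payoffs 7, 17 → best response Y.
Player II against Middle: payoffs 15, 19 → best response Y.
Player II against Down: payoffs 17, 19 → best response Y.
Mutual best responses: (Up, Y).

The unique pure-strategy Nash equilibrium is (Up, Y).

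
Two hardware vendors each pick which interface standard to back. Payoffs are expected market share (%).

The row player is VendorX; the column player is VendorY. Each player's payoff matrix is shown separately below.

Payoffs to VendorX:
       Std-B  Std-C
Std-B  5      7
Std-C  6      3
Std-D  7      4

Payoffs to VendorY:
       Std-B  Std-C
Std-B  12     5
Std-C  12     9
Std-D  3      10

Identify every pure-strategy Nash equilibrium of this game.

VendorX against Std-B: payoffs 5, 6, 7 → best response Std-D.
VendorX against Std-C: payoffs 7, 3, 4 → best response Std-B.
VendorY against Std-B: payoffs 12, 5 → best response Std-B.
VendorY against Std-C: payoffs 12, 9 → best response Std-B.
VendorY against Std-D: payoffs 3, 10 → best response Std-C.
No profile is a mutual best response for all players.

No pure-strategy Nash equilibrium.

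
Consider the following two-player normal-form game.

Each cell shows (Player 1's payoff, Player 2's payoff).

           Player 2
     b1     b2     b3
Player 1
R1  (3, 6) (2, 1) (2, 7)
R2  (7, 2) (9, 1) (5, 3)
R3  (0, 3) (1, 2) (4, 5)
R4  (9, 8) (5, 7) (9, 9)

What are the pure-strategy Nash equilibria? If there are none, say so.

Pure NE: (R4, b3)

(R1, b1): Player 1 can switch to R2 (3 → 7). Not NE.
(R1, b2): Player 1 can switch to R2 (2 → 9). Not NE.
(R1, b3): Player 1 can switch to R2 (2 → 5). Not NE.
(R2, b1): Player 1 can switch to R4 (7 → 9). Not NE.
(R2, b2): Player 2 can switch to b1 (1 → 2). Not NE.
(R2, b3): Player 1 can switch to R4 (5 → 9). Not NE.
(R4, b3): Player 1 gets 9, best alternative 5; Player 2 gets 9, best alternative 8. No profitable deviation — NE.
(The remaining 5 profiles each have a profitable deviation by the same check.)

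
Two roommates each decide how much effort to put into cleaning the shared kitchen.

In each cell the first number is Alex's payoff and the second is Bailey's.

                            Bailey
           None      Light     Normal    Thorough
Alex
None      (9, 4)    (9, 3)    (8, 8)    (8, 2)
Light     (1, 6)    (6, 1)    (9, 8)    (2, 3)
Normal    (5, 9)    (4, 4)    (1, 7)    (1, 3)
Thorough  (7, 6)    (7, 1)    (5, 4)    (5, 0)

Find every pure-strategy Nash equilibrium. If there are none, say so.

The unique pure-strategy Nash equilibrium is (Light, Normal).

Alex against None: payoffs 9, 1, 5, 7 → best response None.
Alex against Light: payoffs 9, 6, 4, 7 → best response None.
Alex against Normal: payoffs 8, 9, 1, 5 → best response Light.
Alex against Thorough: payoffs 8, 2, 1, 5 → best response None.
Bailey against None: payoffs 4, 3, 8, 2 → best response Normal.
Bailey against Light: payoffs 6, 1, 8, 3 → best response Normal.
Bailey against Normal: payoffs 9, 4, 7, 3 → best response None.
Bailey against Thorough: payoffs 6, 1, 4, 0 → best response None.
Mutual best responses: (Light, Normal).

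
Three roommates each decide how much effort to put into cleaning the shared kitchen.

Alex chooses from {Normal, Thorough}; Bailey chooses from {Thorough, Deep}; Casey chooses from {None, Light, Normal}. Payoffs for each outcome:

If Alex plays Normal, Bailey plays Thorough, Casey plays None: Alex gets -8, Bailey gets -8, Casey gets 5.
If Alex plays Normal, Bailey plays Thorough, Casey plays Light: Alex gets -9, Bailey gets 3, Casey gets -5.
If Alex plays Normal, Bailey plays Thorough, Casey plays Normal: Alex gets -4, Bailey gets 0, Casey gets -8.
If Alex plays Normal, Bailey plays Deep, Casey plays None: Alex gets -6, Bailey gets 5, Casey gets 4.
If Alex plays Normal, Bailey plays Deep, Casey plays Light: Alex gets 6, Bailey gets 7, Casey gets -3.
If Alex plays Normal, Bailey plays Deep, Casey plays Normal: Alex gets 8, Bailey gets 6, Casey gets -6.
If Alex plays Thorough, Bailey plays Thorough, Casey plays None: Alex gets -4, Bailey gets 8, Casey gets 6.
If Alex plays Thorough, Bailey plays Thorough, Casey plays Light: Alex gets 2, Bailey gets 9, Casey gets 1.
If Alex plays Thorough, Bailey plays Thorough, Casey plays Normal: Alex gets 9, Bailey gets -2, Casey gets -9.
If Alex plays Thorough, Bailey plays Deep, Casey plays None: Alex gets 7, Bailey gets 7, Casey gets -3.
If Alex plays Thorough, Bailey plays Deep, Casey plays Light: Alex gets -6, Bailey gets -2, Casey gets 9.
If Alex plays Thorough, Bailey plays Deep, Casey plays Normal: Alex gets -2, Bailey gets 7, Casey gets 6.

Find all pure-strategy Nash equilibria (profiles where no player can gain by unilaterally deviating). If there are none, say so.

Alex against (Thorough, None): payoffs -8, -4 → best response Thorough.
Alex against (Thorough, Light): payoffs -9, 2 → best response Thorough.
Alex against (Thorough, Normal): payoffs -4, 9 → best response Thorough.
Alex against (Deep, None): payoffs -6, 7 → best response Thorough.
Alex against (Deep, Light): payoffs 6, -6 → best response Normal.
Alex against (Deep, Normal): payoffs 8, -2 → best response Normal.
Bailey against (Normal, None): payoffs -8, 5 → best response Deep.
Bailey against (Normal, Light): payoffs 3, 7 → best response Deep.
Bailey against (Normal, Normal): payoffs 0, 6 → best response Deep.
Bailey against (Thorough, None): payoffs 8, 7 → best response Thorough.
Bailey against (Thorough, Light): payoffs 9, -2 → best response Thorough.
Bailey against (Thorough, Normal): payoffs -2, 7 → best response Deep.
Casey against (Normal, Thorough): payoffs 5, -5, -8 → best response None.
Casey against (Normal, Deep): payoffs 4, -3, -6 → best response None.
Casey against (Thorough, Thorough): payoffs 6, 1, -9 → best response None.
Casey against (Thorough, Deep): payoffs -3, 9, 6 → best response Light.
Mutual best responses: (Thorough, Thorough, None).

Pure NE: (Thorough, Thorough, None)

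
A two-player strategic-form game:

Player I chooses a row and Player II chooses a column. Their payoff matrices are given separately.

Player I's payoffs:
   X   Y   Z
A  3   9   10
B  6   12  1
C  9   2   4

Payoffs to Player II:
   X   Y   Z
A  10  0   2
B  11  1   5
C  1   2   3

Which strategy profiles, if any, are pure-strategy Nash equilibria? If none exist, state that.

This game has no pure Nash equilibrium.

Player I against X: payoffs 3, 6, 9 → best response C.
Player I against Y: payoffs 9, 12, 2 → best response B.
Player I against Z: payoffs 10, 1, 4 → best response A.
Player II against A: payoffs 10, 0, 2 → best response X.
Player II against B: payoffs 11, 1, 5 → best response X.
Player II against C: payoffs 1, 2, 3 → best response Z.
No profile is a mutual best response for all players.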